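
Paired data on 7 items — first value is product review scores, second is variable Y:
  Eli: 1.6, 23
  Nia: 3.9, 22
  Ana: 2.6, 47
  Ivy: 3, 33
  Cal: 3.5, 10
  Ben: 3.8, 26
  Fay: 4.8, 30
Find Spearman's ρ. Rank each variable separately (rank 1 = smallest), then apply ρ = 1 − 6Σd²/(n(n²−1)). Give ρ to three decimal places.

-0.214

Ranks of variable 1: 1, 6, 2, 3, 4, 5, 7
Ranks of variable 2: 3, 2, 7, 6, 1, 4, 5
d = r₁ − r₂: -2, 4, -5, -3, 3, 1, 2
d²: 4, 16, 25, 9, 9, 1, 4; Σd² = 68
ρ = 1 − 6·68/(7·48) = 1 − 408/336 = -0.214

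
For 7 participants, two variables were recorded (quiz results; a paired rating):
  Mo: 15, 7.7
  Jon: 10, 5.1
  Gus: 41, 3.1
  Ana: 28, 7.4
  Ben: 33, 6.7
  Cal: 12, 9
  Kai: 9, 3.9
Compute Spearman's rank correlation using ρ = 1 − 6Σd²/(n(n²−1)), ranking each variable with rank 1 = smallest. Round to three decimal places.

Ranks of variable 1: 4, 2, 7, 5, 6, 3, 1
Ranks of variable 2: 6, 3, 1, 5, 4, 7, 2
d = r₁ − r₂: -2, -1, 6, 0, 2, -4, -1
d²: 4, 1, 36, 0, 4, 16, 1; Σd² = 62
ρ = 1 − 6·62/(7·48) = 1 − 372/336 = -0.107

-0.107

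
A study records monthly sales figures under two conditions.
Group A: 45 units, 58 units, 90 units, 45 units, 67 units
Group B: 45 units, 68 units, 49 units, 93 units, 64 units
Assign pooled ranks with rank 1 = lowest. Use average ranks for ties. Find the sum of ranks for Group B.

Sorted (ascending): 45, 45, 45, 49, 58, 64, 67, 68, 90, 93
The 3 values of 45 occupy positions 1–3 → average rank 2.
Group B values → pooled ranks: 45→2, 68→8, 49→4, 93→10, 64→6
Rank sum = 2 + 8 + 4 + 10 + 6 = 30

30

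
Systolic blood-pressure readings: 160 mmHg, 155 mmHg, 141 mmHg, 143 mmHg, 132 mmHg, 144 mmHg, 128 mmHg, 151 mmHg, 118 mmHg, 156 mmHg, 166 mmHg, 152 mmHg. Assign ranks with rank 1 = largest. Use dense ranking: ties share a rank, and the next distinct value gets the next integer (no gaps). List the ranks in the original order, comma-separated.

Sorted (descending): 166, 160, 156, 155, 152, 151, 144, 143, 141, 132, 128, 118
No ties — each value takes its position as its rank.

2, 4, 9, 8, 10, 7, 11, 6, 12, 3, 1, 5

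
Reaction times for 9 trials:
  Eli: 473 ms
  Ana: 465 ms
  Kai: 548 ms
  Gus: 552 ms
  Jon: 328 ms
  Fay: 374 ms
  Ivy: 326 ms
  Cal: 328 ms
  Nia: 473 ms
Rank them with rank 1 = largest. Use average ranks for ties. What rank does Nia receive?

3.5

Sorted (descending): 552, 548, 473, 473, 465, 374, 328, 328, 326
The 2 values of 473 occupy positions 3–4 → average rank (3+4)/2 = 3.5.
The 2 values of 328 occupy positions 7–8 → average rank (7+8)/2 = 7.5.
Nia has value 473 ms → rank 3.5.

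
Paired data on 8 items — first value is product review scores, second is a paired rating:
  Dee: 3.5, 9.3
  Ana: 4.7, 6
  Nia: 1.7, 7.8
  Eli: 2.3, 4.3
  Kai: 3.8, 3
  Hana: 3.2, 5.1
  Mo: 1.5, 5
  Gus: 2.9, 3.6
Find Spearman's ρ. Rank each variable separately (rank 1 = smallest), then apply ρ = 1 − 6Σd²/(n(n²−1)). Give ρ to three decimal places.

Ranks of variable 1: 6, 8, 2, 3, 7, 5, 1, 4
Ranks of variable 2: 8, 6, 7, 3, 1, 5, 4, 2
d = r₁ − r₂: -2, 2, -5, 0, 6, 0, -3, 2
d²: 4, 4, 25, 0, 36, 0, 9, 4; Σd² = 82
ρ = 1 − 6·82/(8·63) = 1 − 492/504 = 0.024

0.024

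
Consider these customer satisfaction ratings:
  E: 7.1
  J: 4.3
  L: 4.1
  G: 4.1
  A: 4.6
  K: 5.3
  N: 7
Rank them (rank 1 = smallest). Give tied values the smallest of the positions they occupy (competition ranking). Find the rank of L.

1

Sorted (ascending): 4.1, 4.1, 4.3, 4.6, 5.3, 7, 7.1
The 2 values of 4.1 occupy positions 1–2 → each gets rank 1.
L has value 4.1 → rank 1.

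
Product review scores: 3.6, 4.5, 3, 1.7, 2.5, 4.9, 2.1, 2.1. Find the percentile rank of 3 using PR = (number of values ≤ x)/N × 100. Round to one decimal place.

62.5

N = 8.
Strictly below 3: 4. Equal to 3: 1.
PR = 5/8 × 100 = 62.5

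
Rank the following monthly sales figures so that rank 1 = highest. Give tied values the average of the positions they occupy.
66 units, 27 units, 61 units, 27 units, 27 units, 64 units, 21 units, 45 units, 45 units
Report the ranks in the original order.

1, 7, 3, 7, 7, 2, 9, 4.5, 4.5

Sorted (descending): 66, 64, 61, 45, 45, 27, 27, 27, 21
The 2 values of 45 occupy positions 4–5 → average rank (4+5)/2 = 4.5.
The 3 values of 27 occupy positions 6–8 → average rank 7.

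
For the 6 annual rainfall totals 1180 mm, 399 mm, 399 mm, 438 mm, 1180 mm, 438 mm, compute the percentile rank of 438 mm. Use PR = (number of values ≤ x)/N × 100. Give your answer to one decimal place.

N = 6.
Strictly below 438: 2. Equal to 438: 2.
PR = 4/6 × 100 = 66.7

66.7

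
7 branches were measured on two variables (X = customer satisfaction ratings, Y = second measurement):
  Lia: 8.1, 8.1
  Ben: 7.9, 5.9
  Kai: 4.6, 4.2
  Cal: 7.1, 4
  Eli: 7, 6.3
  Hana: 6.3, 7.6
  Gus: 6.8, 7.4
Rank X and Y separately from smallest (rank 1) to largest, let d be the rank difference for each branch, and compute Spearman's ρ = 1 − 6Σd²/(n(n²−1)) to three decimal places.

0.179

Ranks of variable 1: 7, 6, 1, 5, 4, 2, 3
Ranks of variable 2: 7, 3, 2, 1, 4, 6, 5
d = r₁ − r₂: 0, 3, -1, 4, 0, -4, -2
d²: 0, 9, 1, 16, 0, 16, 4; Σd² = 46
ρ = 1 − 6·46/(7·48) = 1 − 276/336 = 0.179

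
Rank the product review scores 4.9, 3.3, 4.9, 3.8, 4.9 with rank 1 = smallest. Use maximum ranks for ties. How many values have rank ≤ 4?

Sorted (ascending): 3.3, 3.8, 4.9, 4.9, 4.9
The 3 values of 4.9 occupy positions 3–5 → each gets rank 5.
Ranks ≤ 4: {1, 2} → 2 values.

2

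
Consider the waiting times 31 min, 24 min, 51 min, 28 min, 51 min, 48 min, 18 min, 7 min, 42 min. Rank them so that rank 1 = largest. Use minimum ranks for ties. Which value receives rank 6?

Sorted (descending): 51, 51, 48, 42, 31, 28, 24, 18, 7
The 2 values of 51 occupy positions 1–2 → each gets rank 1.
Rank 6 → value 28.

28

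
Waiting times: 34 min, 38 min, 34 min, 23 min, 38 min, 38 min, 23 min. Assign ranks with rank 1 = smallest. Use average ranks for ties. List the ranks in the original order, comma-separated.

Sorted (ascending): 23, 23, 34, 34, 38, 38, 38
The 2 values of 23 occupy positions 1–2 → average rank (1+2)/2 = 1.5.
The 2 values of 34 occupy positions 3–4 → average rank (3+4)/2 = 3.5.
The 3 values of 38 occupy positions 5–7 → average rank 6.

3.5, 6, 3.5, 1.5, 6, 6, 1.5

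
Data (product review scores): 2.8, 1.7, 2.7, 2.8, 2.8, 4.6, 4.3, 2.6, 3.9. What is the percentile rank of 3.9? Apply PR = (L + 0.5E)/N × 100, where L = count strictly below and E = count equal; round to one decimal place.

72.2

N = 9.
Strictly below 3.9: 6. Equal to 3.9: 1.
PR = (6 + 0.5·1)/9 × 100 = 72.2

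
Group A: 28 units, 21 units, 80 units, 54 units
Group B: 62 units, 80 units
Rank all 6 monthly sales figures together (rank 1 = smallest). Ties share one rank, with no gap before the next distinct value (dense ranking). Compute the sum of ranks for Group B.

9

Sorted (ascending): 21, 28, 54, 62, 80, 80
The 2 values of 80 share dense rank 5.
Remaining distinct values take the next consecutive integers.
Group B values → pooled ranks: 62→4, 80→5
Rank sum = 4 + 5 = 9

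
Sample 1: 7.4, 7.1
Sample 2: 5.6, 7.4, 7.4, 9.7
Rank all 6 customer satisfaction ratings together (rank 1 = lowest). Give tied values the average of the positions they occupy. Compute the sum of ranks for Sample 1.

Sorted (ascending): 5.6, 7.1, 7.4, 7.4, 7.4, 9.7
The 3 values of 7.4 occupy positions 3–5 → average rank 4.
Sample 1 values → pooled ranks: 7.4→4, 7.1→2
Rank sum = 4 + 2 = 6

6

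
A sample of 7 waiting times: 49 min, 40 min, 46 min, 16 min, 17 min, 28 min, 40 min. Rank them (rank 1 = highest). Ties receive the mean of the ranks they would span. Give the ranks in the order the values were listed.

Sorted (descending): 49, 46, 40, 40, 28, 17, 16
The 2 values of 40 occupy positions 3–4 → average rank (3+4)/2 = 3.5.

1, 3.5, 2, 7, 6, 5, 3.5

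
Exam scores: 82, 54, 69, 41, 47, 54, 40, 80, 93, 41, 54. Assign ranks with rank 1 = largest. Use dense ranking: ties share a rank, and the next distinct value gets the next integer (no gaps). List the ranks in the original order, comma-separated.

2, 5, 4, 7, 6, 5, 8, 3, 1, 7, 5

Sorted (descending): 93, 82, 80, 69, 54, 54, 54, 47, 41, 41, 40
The 3 values of 54 share dense rank 5.
The 2 values of 41 share dense rank 7.
Remaining distinct values take the next consecutive integers.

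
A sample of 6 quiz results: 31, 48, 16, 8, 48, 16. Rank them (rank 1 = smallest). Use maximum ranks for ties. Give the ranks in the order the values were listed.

4, 6, 3, 1, 6, 3

Sorted (ascending): 8, 16, 16, 31, 48, 48
The 2 values of 16 occupy positions 2–3 → each gets rank 3.
The 2 values of 48 occupy positions 5–6 → each gets rank 6.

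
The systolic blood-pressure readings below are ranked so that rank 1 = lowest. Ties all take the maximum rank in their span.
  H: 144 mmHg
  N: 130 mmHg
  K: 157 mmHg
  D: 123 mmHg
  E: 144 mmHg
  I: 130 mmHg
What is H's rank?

Sorted (ascending): 123, 130, 130, 144, 144, 157
The 2 values of 130 occupy positions 2–3 → each gets rank 3.
The 2 values of 144 occupy positions 4–5 → each gets rank 5.
H has value 144 mmHg → rank 5.

5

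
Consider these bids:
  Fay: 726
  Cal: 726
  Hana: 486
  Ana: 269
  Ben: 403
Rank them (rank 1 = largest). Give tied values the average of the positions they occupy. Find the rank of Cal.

1.5

Sorted (descending): 726, 726, 486, 403, 269
The 2 values of 726 occupy positions 1–2 → average rank (1+2)/2 = 1.5.
Cal has value 726 → rank 1.5.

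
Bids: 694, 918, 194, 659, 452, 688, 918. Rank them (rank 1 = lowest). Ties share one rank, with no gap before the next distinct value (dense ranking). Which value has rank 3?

Sorted (ascending): 194, 452, 659, 688, 694, 918, 918
The 2 values of 918 share dense rank 6.
Remaining distinct values take the next consecutive integers.
Rank 3 → value 659.

659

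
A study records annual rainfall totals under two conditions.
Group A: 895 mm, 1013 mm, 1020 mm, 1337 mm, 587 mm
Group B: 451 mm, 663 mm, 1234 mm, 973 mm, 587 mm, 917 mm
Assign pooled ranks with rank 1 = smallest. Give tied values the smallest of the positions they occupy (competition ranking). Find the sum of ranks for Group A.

Sorted (ascending): 451, 587, 587, 663, 895, 917, 973, 1013, 1020, 1234, 1337
The 2 values of 587 occupy positions 2–3 → each gets rank 2.
Group A values → pooled ranks: 895→5, 1013→8, 1020→9, 1337→11, 587→2
Rank sum = 5 + 8 + 9 + 11 + 2 = 35

35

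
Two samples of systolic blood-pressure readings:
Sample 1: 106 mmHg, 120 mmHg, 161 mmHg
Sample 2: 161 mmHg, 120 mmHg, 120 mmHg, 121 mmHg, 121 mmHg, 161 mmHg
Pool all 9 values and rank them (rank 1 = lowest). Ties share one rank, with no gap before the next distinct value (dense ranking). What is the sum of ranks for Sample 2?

18

Sorted (ascending): 106, 120, 120, 120, 121, 121, 161, 161, 161
The 3 values of 120 share dense rank 2.
The 2 values of 121 share dense rank 3.
The 3 values of 161 share dense rank 4.
Remaining distinct values take the next consecutive integers.
Sample 2 values → pooled ranks: 161→4, 120→2, 120→2, 121→3, 121→3, 161→4
Rank sum = 4 + 2 + 2 + 3 + 3 + 4 = 18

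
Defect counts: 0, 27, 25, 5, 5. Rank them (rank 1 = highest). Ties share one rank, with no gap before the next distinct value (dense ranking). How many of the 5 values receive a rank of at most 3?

4

Sorted (descending): 27, 25, 5, 5, 0
The 2 values of 5 share dense rank 3.
Remaining distinct values take the next consecutive integers.
Ranks ≤ 3: {1, 2, 3, 3} → 4 values.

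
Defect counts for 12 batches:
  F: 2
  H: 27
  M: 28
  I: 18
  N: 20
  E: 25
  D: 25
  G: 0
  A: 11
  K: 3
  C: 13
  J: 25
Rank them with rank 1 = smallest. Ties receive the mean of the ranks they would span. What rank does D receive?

Sorted (ascending): 0, 2, 3, 11, 13, 18, 20, 25, 25, 25, 27, 28
The 3 values of 25 occupy positions 8–10 → average rank 9.
D has value 25 → rank 9.

9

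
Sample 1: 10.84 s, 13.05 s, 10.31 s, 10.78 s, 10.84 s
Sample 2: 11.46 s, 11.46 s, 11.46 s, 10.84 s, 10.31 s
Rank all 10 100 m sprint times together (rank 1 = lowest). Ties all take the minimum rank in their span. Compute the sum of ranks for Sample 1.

Sorted (ascending): 10.31, 10.31, 10.78, 10.84, 10.84, 10.84, 11.46, 11.46, 11.46, 13.05
The 2 values of 10.31 occupy positions 1–2 → each gets rank 1.
The 3 values of 10.84 occupy positions 4–6 → each gets rank 4.
The 3 values of 11.46 occupy positions 7–9 → each gets rank 7.
Sample 1 values → pooled ranks: 10.84→4, 13.05→10, 10.31→1, 10.78→3, 10.84→4
Rank sum = 4 + 10 + 1 + 3 + 4 = 22

22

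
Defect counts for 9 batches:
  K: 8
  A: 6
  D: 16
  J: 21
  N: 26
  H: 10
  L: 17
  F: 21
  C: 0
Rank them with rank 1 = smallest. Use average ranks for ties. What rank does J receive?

7.5

Sorted (ascending): 0, 6, 8, 10, 16, 17, 21, 21, 26
The 2 values of 21 occupy positions 7–8 → average rank (7+8)/2 = 7.5.
J has value 21 → rank 7.5.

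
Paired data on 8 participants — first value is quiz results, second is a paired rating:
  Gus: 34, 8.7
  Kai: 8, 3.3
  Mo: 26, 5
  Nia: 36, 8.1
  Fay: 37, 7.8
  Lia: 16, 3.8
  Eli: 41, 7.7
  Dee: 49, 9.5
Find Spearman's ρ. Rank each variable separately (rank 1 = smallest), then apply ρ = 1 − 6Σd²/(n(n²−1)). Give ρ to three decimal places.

0.762

Ranks of variable 1: 4, 1, 3, 5, 6, 2, 7, 8
Ranks of variable 2: 7, 1, 3, 6, 5, 2, 4, 8
d = r₁ − r₂: -3, 0, 0, -1, 1, 0, 3, 0
d²: 9, 0, 0, 1, 1, 0, 9, 0; Σd² = 20
ρ = 1 − 6·20/(8·63) = 1 − 120/504 = 0.762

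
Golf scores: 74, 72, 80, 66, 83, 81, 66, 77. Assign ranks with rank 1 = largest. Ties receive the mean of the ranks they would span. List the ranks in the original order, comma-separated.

5, 6, 3, 7.5, 1, 2, 7.5, 4

Sorted (descending): 83, 81, 80, 77, 74, 72, 66, 66
The 2 values of 66 occupy positions 7–8 → average rank (7+8)/2 = 7.5.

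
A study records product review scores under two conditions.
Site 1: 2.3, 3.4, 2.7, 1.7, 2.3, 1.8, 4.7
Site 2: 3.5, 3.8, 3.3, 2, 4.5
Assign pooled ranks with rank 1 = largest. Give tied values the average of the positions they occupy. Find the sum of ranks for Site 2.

Sorted (descending): 4.7, 4.5, 3.8, 3.5, 3.4, 3.3, 2.7, 2.3, 2.3, 2, 1.8, 1.7
The 2 values of 2.3 occupy positions 8–9 → average rank (8+9)/2 = 8.5.
Site 2 values → pooled ranks: 3.5→4, 3.8→3, 3.3→6, 2→10, 4.5→2
Rank sum = 4 + 3 + 6 + 10 + 2 = 25

25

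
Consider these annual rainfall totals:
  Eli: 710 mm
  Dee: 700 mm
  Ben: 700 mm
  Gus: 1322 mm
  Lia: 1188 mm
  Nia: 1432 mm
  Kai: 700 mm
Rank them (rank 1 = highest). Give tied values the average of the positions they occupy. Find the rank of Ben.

6

Sorted (descending): 1432, 1322, 1188, 710, 700, 700, 700
The 3 values of 700 occupy positions 5–7 → average rank 6.
Ben has value 700 mm → rank 6.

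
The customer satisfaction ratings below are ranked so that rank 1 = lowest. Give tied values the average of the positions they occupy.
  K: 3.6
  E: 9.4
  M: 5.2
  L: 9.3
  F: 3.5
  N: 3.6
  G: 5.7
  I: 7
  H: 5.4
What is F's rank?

1

Sorted (ascending): 3.5, 3.6, 3.6, 5.2, 5.4, 5.7, 7, 9.3, 9.4
The 2 values of 3.6 occupy positions 2–3 → average rank (2+3)/2 = 2.5.
F has value 3.5 → rank 1.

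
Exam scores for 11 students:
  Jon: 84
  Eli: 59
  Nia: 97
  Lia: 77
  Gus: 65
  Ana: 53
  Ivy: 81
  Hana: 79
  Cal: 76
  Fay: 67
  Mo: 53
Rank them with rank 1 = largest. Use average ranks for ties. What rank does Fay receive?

7

Sorted (descending): 97, 84, 81, 79, 77, 76, 67, 65, 59, 53, 53
The 2 values of 53 occupy positions 10–11 → average rank (10+11)/2 = 10.5.
Fay has value 67 → rank 7.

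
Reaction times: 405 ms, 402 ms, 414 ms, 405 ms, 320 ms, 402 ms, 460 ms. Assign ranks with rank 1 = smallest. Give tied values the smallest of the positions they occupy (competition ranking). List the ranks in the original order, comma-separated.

4, 2, 6, 4, 1, 2, 7

Sorted (ascending): 320, 402, 402, 405, 405, 414, 460
The 2 values of 402 occupy positions 2–3 → each gets rank 2.
The 2 values of 405 occupy positions 4–5 → each gets rank 4.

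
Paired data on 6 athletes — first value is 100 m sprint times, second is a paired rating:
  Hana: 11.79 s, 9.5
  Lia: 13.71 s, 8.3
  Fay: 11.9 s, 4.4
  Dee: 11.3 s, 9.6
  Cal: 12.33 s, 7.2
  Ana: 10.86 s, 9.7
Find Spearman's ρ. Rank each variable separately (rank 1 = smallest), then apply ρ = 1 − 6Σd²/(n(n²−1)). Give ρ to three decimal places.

-0.771

Ranks of variable 1: 3, 6, 4, 2, 5, 1
Ranks of variable 2: 4, 3, 1, 5, 2, 6
d = r₁ − r₂: -1, 3, 3, -3, 3, -5
d²: 1, 9, 9, 9, 9, 25; Σd² = 62
ρ = 1 − 6·62/(6·35) = 1 − 372/210 = -0.771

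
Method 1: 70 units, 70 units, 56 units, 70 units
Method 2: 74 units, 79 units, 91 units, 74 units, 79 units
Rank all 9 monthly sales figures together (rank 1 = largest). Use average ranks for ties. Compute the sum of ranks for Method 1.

30

Sorted (descending): 91, 79, 79, 74, 74, 70, 70, 70, 56
The 2 values of 79 occupy positions 2–3 → average rank (2+3)/2 = 2.5.
The 2 values of 74 occupy positions 4–5 → average rank (4+5)/2 = 4.5.
The 3 values of 70 occupy positions 6–8 → average rank 7.
Method 1 values → pooled ranks: 70→7, 70→7, 56→9, 70→7
Rank sum = 7 + 7 + 9 + 7 = 30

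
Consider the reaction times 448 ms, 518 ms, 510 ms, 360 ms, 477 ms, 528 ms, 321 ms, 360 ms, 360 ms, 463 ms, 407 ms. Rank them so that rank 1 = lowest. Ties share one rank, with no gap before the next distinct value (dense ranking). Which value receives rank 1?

321

Sorted (ascending): 321, 360, 360, 360, 407, 448, 463, 477, 510, 518, 528
The 3 values of 360 share dense rank 2.
Remaining distinct values take the next consecutive integers.
Rank 1 → value 321.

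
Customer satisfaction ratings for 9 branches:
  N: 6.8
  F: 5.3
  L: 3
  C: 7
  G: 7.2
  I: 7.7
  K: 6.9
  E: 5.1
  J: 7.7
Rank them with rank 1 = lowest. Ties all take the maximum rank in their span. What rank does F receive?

3

Sorted (ascending): 3, 5.1, 5.3, 6.8, 6.9, 7, 7.2, 7.7, 7.7
The 2 values of 7.7 occupy positions 8–9 → each gets rank 9.
F has value 5.3 → rank 3.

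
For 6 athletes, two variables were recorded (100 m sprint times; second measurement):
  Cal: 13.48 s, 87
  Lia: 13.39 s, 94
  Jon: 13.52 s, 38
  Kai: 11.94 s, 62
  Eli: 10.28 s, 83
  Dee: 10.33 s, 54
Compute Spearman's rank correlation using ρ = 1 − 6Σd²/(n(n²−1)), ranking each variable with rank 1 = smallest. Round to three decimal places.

-0.086

Ranks of variable 1: 5, 4, 6, 3, 1, 2
Ranks of variable 2: 5, 6, 1, 3, 4, 2
d = r₁ − r₂: 0, -2, 5, 0, -3, 0
d²: 0, 4, 25, 0, 9, 0; Σd² = 38
ρ = 1 − 6·38/(6·35) = 1 − 228/210 = -0.086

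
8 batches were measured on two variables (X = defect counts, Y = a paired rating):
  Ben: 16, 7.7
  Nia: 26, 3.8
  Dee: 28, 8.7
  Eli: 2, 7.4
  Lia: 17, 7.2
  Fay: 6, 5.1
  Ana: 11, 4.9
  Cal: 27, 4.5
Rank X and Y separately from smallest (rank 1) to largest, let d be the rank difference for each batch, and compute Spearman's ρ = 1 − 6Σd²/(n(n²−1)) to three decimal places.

-0.048

Ranks of variable 1: 4, 6, 8, 1, 5, 2, 3, 7
Ranks of variable 2: 7, 1, 8, 6, 5, 4, 3, 2
d = r₁ − r₂: -3, 5, 0, -5, 0, -2, 0, 5
d²: 9, 25, 0, 25, 0, 4, 0, 25; Σd² = 88
ρ = 1 − 6·88/(8·63) = 1 − 528/504 = -0.048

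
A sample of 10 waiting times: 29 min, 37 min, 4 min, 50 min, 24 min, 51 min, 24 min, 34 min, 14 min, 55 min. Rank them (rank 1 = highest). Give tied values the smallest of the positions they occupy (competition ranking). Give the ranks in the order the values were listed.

Sorted (descending): 55, 51, 50, 37, 34, 29, 24, 24, 14, 4
The 2 values of 24 occupy positions 7–8 → each gets rank 7.

6, 4, 10, 3, 7, 2, 7, 5, 9, 1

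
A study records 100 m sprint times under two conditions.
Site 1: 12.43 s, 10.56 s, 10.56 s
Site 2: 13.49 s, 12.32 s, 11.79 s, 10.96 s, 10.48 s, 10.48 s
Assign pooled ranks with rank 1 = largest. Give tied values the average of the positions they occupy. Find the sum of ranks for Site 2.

30

Sorted (descending): 13.49, 12.43, 12.32, 11.79, 10.96, 10.56, 10.56, 10.48, 10.48
The 2 values of 10.56 occupy positions 6–7 → average rank (6+7)/2 = 6.5.
The 2 values of 10.48 occupy positions 8–9 → average rank (8+9)/2 = 8.5.
Site 2 values → pooled ranks: 13.49→1, 12.32→3, 11.79→4, 10.96→5, 10.48→8.5, 10.48→8.5
Rank sum = 1 + 3 + 4 + 5 + 8.5 + 8.5 = 30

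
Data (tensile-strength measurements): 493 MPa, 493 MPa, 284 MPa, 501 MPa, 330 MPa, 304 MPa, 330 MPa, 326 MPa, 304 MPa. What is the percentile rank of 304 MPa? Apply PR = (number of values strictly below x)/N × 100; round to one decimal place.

11.1

N = 9.
Strictly below 304: 1. Equal to 304: 2.
PR = 1/9 × 100 = 11.1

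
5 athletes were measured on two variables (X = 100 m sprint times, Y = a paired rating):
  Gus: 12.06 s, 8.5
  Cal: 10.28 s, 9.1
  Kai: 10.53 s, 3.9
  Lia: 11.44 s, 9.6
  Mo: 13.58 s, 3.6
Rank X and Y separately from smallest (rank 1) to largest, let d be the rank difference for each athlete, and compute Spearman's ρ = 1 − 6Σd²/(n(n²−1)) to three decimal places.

-0.500

Ranks of variable 1: 4, 1, 2, 3, 5
Ranks of variable 2: 3, 4, 2, 5, 1
d = r₁ − r₂: 1, -3, 0, -2, 4
d²: 1, 9, 0, 4, 16; Σd² = 30
ρ = 1 − 6·30/(5·24) = 1 − 180/120 = -0.500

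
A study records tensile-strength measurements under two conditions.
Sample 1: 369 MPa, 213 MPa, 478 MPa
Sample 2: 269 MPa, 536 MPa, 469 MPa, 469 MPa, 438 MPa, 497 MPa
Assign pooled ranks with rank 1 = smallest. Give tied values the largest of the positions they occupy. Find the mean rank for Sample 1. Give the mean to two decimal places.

3.67

Sorted (ascending): 213, 269, 369, 438, 469, 469, 478, 497, 536
The 2 values of 469 occupy positions 5–6 → each gets rank 6.
Sample 1 values → pooled ranks: 369→3, 213→1, 478→7
Mean rank = (3 + 1 + 7) / 3 = 3.67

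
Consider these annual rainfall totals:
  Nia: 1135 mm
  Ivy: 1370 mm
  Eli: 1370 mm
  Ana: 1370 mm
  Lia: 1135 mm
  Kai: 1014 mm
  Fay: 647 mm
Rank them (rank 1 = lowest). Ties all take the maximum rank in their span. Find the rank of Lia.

Sorted (ascending): 647, 1014, 1135, 1135, 1370, 1370, 1370
The 2 values of 1135 occupy positions 3–4 → each gets rank 4.
The 3 values of 1370 occupy positions 5–7 → each gets rank 7.
Lia has value 1135 mm → rank 4.

4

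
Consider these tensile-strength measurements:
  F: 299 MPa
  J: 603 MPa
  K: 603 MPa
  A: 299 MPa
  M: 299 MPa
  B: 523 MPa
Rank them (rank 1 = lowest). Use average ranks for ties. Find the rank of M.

Sorted (ascending): 299, 299, 299, 523, 603, 603
The 3 values of 299 occupy positions 1–3 → average rank 2.
The 2 values of 603 occupy positions 5–6 → average rank (5+6)/2 = 5.5.
M has value 299 MPa → rank 2.

2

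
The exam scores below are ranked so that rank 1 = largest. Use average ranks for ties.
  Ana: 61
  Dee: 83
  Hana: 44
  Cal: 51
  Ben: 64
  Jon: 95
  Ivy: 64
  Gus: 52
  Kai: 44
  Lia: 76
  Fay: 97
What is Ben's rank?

5.5

Sorted (descending): 97, 95, 83, 76, 64, 64, 61, 52, 51, 44, 44
The 2 values of 64 occupy positions 5–6 → average rank (5+6)/2 = 5.5.
The 2 values of 44 occupy positions 10–11 → average rank (10+11)/2 = 10.5.
Ben has value 64 → rank 5.5.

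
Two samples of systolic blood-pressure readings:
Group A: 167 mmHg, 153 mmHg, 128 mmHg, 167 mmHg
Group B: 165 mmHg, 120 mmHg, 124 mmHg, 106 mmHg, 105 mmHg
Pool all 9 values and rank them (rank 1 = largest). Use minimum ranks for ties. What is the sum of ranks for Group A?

11

Sorted (descending): 167, 167, 165, 153, 128, 124, 120, 106, 105
The 2 values of 167 occupy positions 1–2 → each gets rank 1.
Group A values → pooled ranks: 167→1, 153→4, 128→5, 167→1
Rank sum = 1 + 4 + 5 + 1 = 11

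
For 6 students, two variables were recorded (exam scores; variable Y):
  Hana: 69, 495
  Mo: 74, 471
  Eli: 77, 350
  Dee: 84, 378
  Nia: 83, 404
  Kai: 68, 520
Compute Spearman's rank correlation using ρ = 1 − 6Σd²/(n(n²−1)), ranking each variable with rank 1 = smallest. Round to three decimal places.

-0.829

Ranks of variable 1: 2, 3, 4, 6, 5, 1
Ranks of variable 2: 5, 4, 1, 2, 3, 6
d = r₁ − r₂: -3, -1, 3, 4, 2, -5
d²: 9, 1, 9, 16, 4, 25; Σd² = 64
ρ = 1 − 6·64/(6·35) = 1 − 384/210 = -0.829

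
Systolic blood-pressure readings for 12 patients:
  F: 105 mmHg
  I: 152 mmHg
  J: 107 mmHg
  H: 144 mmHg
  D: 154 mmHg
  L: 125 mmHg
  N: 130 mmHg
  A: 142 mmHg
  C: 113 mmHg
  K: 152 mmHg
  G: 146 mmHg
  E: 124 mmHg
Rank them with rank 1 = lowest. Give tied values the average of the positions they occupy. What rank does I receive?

10.5

Sorted (ascending): 105, 107, 113, 124, 125, 130, 142, 144, 146, 152, 152, 154
The 2 values of 152 occupy positions 10–11 → average rank (10+11)/2 = 10.5.
I has value 152 mmHg → rank 10.5.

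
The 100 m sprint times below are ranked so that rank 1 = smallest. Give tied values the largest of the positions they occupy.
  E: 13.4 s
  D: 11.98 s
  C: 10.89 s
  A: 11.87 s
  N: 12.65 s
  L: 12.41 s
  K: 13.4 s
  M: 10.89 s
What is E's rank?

8

Sorted (ascending): 10.89, 10.89, 11.87, 11.98, 12.41, 12.65, 13.4, 13.4
The 2 values of 10.89 occupy positions 1–2 → each gets rank 2.
The 2 values of 13.4 occupy positions 7–8 → each gets rank 8.
E has value 13.4 s → rank 8.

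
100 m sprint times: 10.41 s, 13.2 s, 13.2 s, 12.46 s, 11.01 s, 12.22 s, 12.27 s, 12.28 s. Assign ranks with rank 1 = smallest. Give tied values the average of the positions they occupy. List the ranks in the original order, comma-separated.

Sorted (ascending): 10.41, 11.01, 12.22, 12.27, 12.28, 12.46, 13.2, 13.2
The 2 values of 13.2 occupy positions 7–8 → average rank (7+8)/2 = 7.5.

1, 7.5, 7.5, 6, 2, 3, 4, 5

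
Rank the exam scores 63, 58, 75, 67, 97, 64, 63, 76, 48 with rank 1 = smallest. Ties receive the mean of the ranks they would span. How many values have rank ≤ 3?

Sorted (ascending): 48, 58, 63, 63, 64, 67, 75, 76, 97
The 2 values of 63 occupy positions 3–4 → average rank (3+4)/2 = 3.5.
Ranks ≤ 3: {1, 2} → 2 values.

2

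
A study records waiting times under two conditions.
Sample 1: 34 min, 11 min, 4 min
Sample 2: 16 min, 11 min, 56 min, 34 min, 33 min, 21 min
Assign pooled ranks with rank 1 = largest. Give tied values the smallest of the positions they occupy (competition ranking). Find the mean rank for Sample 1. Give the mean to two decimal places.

Sorted (descending): 56, 34, 34, 33, 21, 16, 11, 11, 4
The 2 values of 34 occupy positions 2–3 → each gets rank 2.
The 2 values of 11 occupy positions 7–8 → each gets rank 7.
Sample 1 values → pooled ranks: 34→2, 11→7, 4→9
Mean rank = (2 + 7 + 9) / 3 = 6.00

6.00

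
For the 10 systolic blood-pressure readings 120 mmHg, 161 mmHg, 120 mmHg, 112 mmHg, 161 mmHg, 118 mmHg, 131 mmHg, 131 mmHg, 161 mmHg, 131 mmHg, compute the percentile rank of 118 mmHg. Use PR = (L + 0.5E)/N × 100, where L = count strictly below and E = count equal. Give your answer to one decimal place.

15.0

N = 10.
Strictly below 118: 1. Equal to 118: 1.
PR = (1 + 0.5·1)/10 × 100 = 15.0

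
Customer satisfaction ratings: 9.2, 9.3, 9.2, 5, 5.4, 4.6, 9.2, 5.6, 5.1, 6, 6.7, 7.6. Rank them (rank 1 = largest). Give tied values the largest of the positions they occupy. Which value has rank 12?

Sorted (descending): 9.3, 9.2, 9.2, 9.2, 7.6, 6.7, 6, 5.6, 5.4, 5.1, 5, 4.6
The 3 values of 9.2 occupy positions 2–4 → each gets rank 4.
Rank 12 → value 4.6.

4.6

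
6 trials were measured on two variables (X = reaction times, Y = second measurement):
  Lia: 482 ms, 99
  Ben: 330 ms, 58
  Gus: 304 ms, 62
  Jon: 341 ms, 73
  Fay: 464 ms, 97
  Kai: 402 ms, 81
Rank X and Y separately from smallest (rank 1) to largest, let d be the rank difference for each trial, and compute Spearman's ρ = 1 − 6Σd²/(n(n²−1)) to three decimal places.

Ranks of variable 1: 6, 2, 1, 3, 5, 4
Ranks of variable 2: 6, 1, 2, 3, 5, 4
d = r₁ − r₂: 0, 1, -1, 0, 0, 0
d²: 0, 1, 1, 0, 0, 0; Σd² = 2
ρ = 1 − 6·2/(6·35) = 1 − 12/210 = 0.943

0.943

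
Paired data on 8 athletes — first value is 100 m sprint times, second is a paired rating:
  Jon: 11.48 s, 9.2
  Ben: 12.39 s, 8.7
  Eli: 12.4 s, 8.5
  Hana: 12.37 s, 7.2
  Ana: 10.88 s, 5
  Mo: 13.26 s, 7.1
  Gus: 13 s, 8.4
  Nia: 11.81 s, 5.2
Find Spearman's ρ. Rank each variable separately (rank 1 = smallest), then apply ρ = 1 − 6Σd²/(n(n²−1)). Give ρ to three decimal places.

Ranks of variable 1: 2, 5, 6, 4, 1, 8, 7, 3
Ranks of variable 2: 8, 7, 6, 4, 1, 3, 5, 2
d = r₁ − r₂: -6, -2, 0, 0, 0, 5, 2, 1
d²: 36, 4, 0, 0, 0, 25, 4, 1; Σd² = 70
ρ = 1 − 6·70/(8·63) = 1 − 420/504 = 0.167

0.167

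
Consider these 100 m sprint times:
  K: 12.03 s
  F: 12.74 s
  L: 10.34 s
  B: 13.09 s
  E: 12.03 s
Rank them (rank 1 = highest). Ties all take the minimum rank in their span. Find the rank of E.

Sorted (descending): 13.09, 12.74, 12.03, 12.03, 10.34
The 2 values of 12.03 occupy positions 3–4 → each gets rank 3.
E has value 12.03 s → rank 3.

3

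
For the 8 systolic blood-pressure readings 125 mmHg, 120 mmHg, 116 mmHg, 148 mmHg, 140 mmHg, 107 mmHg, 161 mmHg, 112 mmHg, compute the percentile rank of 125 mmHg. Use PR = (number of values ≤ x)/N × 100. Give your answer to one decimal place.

62.5

N = 8.
Strictly below 125: 4. Equal to 125: 1.
PR = 5/8 × 100 = 62.5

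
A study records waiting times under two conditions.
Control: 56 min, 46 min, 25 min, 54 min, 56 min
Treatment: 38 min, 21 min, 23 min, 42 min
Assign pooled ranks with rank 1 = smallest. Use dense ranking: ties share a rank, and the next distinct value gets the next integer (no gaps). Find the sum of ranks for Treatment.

Sorted (ascending): 21, 23, 25, 38, 42, 46, 54, 56, 56
The 2 values of 56 share dense rank 8.
Remaining distinct values take the next consecutive integers.
Treatment values → pooled ranks: 38→4, 21→1, 23→2, 42→5
Rank sum = 4 + 1 + 2 + 5 = 12

12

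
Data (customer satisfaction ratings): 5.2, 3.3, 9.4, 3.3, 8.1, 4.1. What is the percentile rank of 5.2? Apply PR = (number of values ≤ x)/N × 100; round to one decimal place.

66.7

N = 6.
Strictly below 5.2: 3. Equal to 5.2: 1.
PR = 4/6 × 100 = 66.7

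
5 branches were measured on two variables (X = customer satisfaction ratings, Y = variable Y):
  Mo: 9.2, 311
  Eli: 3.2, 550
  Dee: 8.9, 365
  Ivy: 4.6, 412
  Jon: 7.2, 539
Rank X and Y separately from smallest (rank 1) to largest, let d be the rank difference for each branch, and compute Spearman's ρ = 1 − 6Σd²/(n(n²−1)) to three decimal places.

Ranks of variable 1: 5, 1, 4, 2, 3
Ranks of variable 2: 1, 5, 2, 3, 4
d = r₁ − r₂: 4, -4, 2, -1, -1
d²: 16, 16, 4, 1, 1; Σd² = 38
ρ = 1 − 6·38/(5·24) = 1 − 228/120 = -0.900

-0.900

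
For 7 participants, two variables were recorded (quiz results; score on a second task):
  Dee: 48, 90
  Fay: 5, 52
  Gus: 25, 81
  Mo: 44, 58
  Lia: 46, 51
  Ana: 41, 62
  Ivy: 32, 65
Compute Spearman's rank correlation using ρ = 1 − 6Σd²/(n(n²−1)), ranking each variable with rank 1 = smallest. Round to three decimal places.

0.107

Ranks of variable 1: 7, 1, 2, 5, 6, 4, 3
Ranks of variable 2: 7, 2, 6, 3, 1, 4, 5
d = r₁ − r₂: 0, -1, -4, 2, 5, 0, -2
d²: 0, 1, 16, 4, 25, 0, 4; Σd² = 50
ρ = 1 − 6·50/(7·48) = 1 − 300/336 = 0.107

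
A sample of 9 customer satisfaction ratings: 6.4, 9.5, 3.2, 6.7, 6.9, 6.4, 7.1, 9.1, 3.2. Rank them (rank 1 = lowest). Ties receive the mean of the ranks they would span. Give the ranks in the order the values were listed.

3.5, 9, 1.5, 5, 6, 3.5, 7, 8, 1.5

Sorted (ascending): 3.2, 3.2, 6.4, 6.4, 6.7, 6.9, 7.1, 9.1, 9.5
The 2 values of 3.2 occupy positions 1–2 → average rank (1+2)/2 = 1.5.
The 2 values of 6.4 occupy positions 3–4 → average rank (3+4)/2 = 3.5.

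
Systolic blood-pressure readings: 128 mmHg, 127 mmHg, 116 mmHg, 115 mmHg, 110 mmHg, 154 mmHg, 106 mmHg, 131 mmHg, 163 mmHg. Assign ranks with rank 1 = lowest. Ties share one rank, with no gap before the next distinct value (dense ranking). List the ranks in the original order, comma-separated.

6, 5, 4, 3, 2, 8, 1, 7, 9

Sorted (ascending): 106, 110, 115, 116, 127, 128, 131, 154, 163
No ties — each value takes its position as its rank.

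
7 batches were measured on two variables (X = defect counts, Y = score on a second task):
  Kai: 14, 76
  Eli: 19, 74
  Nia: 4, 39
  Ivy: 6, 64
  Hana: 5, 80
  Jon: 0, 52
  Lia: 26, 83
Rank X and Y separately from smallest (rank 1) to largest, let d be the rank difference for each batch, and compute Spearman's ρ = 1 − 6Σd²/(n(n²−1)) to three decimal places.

0.714

Ranks of variable 1: 5, 6, 2, 4, 3, 1, 7
Ranks of variable 2: 5, 4, 1, 3, 6, 2, 7
d = r₁ − r₂: 0, 2, 1, 1, -3, -1, 0
d²: 0, 4, 1, 1, 9, 1, 0; Σd² = 16
ρ = 1 − 6·16/(7·48) = 1 − 96/336 = 0.714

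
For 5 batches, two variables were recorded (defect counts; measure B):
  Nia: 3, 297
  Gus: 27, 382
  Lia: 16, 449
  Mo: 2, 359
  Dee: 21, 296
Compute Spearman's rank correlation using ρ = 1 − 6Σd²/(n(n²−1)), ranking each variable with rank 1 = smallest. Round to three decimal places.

Ranks of variable 1: 2, 5, 3, 1, 4
Ranks of variable 2: 2, 4, 5, 3, 1
d = r₁ − r₂: 0, 1, -2, -2, 3
d²: 0, 1, 4, 4, 9; Σd² = 18
ρ = 1 − 6·18/(5·24) = 1 − 108/120 = 0.100

0.100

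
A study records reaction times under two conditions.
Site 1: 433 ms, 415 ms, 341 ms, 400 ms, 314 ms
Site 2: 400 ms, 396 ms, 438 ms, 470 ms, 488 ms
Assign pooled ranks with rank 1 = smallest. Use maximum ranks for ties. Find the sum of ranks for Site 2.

Sorted (ascending): 314, 341, 396, 400, 400, 415, 433, 438, 470, 488
The 2 values of 400 occupy positions 4–5 → each gets rank 5.
Site 2 values → pooled ranks: 400→5, 396→3, 438→8, 470→9, 488→10
Rank sum = 5 + 3 + 8 + 9 + 10 = 35

35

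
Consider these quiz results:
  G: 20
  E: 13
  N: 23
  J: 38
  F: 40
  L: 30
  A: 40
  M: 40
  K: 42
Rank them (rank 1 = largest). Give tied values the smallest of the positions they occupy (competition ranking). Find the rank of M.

Sorted (descending): 42, 40, 40, 40, 38, 30, 23, 20, 13
The 3 values of 40 occupy positions 2–4 → each gets rank 2.
M has value 40 → rank 2.

2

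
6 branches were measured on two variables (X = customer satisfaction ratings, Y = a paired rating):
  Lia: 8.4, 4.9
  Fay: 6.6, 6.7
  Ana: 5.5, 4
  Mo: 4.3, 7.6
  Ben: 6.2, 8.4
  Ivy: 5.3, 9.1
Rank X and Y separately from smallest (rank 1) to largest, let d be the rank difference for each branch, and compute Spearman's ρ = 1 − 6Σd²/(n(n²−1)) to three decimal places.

-0.429

Ranks of variable 1: 6, 5, 3, 1, 4, 2
Ranks of variable 2: 2, 3, 1, 4, 5, 6
d = r₁ − r₂: 4, 2, 2, -3, -1, -4
d²: 16, 4, 4, 9, 1, 16; Σd² = 50
ρ = 1 − 6·50/(6·35) = 1 − 300/210 = -0.429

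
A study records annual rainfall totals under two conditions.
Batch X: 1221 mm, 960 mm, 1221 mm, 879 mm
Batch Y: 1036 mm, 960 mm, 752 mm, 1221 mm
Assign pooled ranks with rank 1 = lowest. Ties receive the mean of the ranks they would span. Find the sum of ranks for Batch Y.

16.5

Sorted (ascending): 752, 879, 960, 960, 1036, 1221, 1221, 1221
The 2 values of 960 occupy positions 3–4 → average rank (3+4)/2 = 3.5.
The 3 values of 1221 occupy positions 6–8 → average rank 7.
Batch Y values → pooled ranks: 1036→5, 960→3.5, 752→1, 1221→7
Rank sum = 5 + 3.5 + 1 + 7 = 16.5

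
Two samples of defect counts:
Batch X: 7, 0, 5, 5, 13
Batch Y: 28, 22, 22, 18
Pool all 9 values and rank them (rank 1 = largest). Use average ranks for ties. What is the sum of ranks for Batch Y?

10

Sorted (descending): 28, 22, 22, 18, 13, 7, 5, 5, 0
The 2 values of 22 occupy positions 2–3 → average rank (2+3)/2 = 2.5.
The 2 values of 5 occupy positions 7–8 → average rank (7+8)/2 = 7.5.
Batch Y values → pooled ranks: 28→1, 22→2.5, 22→2.5, 18→4
Rank sum = 1 + 2.5 + 2.5 + 4 = 10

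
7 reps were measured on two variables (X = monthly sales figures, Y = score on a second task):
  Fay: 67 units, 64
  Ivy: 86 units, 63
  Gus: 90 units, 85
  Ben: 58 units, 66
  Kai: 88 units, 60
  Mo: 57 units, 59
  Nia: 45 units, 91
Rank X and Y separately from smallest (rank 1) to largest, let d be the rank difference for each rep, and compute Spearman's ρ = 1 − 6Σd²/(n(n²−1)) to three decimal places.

-0.107

Ranks of variable 1: 4, 5, 7, 3, 6, 2, 1
Ranks of variable 2: 4, 3, 6, 5, 2, 1, 7
d = r₁ − r₂: 0, 2, 1, -2, 4, 1, -6
d²: 0, 4, 1, 4, 16, 1, 36; Σd² = 62
ρ = 1 − 6·62/(7·48) = 1 − 372/336 = -0.107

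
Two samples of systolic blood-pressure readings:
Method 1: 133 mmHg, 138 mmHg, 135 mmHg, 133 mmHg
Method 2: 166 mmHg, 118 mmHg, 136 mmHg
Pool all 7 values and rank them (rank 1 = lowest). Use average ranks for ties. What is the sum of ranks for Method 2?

Sorted (ascending): 118, 133, 133, 135, 136, 138, 166
The 2 values of 133 occupy positions 2–3 → average rank (2+3)/2 = 2.5.
Method 2 values → pooled ranks: 166→7, 118→1, 136→5
Rank sum = 7 + 1 + 5 = 13

13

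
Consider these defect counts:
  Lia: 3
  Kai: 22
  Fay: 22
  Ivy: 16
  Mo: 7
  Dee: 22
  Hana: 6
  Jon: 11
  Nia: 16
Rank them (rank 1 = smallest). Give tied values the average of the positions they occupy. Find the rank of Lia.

1

Sorted (ascending): 3, 6, 7, 11, 16, 16, 22, 22, 22
The 2 values of 16 occupy positions 5–6 → average rank (5+6)/2 = 5.5.
The 3 values of 22 occupy positions 7–9 → average rank 8.
Lia has value 3 → rank 1.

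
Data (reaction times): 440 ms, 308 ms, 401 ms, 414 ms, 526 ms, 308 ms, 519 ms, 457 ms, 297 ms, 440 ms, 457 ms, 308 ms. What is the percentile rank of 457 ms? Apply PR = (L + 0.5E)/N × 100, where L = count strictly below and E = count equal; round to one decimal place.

N = 12.
Strictly below 457: 8. Equal to 457: 2.
PR = (8 + 0.5·2)/12 × 100 = 75.0

75.0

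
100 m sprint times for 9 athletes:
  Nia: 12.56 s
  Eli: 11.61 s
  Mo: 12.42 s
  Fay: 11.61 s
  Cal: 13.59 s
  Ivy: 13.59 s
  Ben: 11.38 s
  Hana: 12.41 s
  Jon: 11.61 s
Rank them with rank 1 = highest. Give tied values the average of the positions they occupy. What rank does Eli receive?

7

Sorted (descending): 13.59, 13.59, 12.56, 12.42, 12.41, 11.61, 11.61, 11.61, 11.38
The 2 values of 13.59 occupy positions 1–2 → average rank (1+2)/2 = 1.5.
The 3 values of 11.61 occupy positions 6–8 → average rank 7.
Eli has value 11.61 s → rank 7.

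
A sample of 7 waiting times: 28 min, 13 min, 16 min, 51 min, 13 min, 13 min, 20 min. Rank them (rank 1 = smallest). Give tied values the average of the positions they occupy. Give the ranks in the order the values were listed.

6, 2, 4, 7, 2, 2, 5

Sorted (ascending): 13, 13, 13, 16, 20, 28, 51
The 3 values of 13 occupy positions 1–3 → average rank 2.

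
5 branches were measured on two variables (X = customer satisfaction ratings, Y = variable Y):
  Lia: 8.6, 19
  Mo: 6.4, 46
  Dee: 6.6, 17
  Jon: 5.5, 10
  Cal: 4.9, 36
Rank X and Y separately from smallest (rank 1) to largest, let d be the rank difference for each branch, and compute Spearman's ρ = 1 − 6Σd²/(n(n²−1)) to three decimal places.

-0.100

Ranks of variable 1: 5, 3, 4, 2, 1
Ranks of variable 2: 3, 5, 2, 1, 4
d = r₁ − r₂: 2, -2, 2, 1, -3
d²: 4, 4, 4, 1, 9; Σd² = 22
ρ = 1 − 6·22/(5·24) = 1 − 132/120 = -0.100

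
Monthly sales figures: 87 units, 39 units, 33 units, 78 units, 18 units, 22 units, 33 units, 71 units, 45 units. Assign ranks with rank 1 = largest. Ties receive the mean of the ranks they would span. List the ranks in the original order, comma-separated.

Sorted (descending): 87, 78, 71, 45, 39, 33, 33, 22, 18
The 2 values of 33 occupy positions 6–7 → average rank (6+7)/2 = 6.5.

1, 5, 6.5, 2, 9, 8, 6.5, 3, 4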